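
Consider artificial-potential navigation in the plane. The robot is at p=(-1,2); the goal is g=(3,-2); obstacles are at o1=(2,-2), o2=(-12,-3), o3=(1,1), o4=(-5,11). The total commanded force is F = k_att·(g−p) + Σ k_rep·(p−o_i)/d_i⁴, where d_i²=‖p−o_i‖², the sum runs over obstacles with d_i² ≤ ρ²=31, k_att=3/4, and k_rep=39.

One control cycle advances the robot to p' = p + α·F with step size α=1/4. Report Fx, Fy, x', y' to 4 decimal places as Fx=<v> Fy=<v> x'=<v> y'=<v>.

Fx=-0.3072 Fy=-1.1904 x'=-1.0768 y'=1.7024

F_att = 3/4·(g−p) = 3/4·(4,-4) = (3.0000,-3.0000)
o1: d²=25 ≤ ρ²=31; F_rep = 39·(-3,4)/25² = (-0.1872,0.2496)
o2: d²=146 > ρ²=31 → inactive
o3: d²=5 ≤ ρ²=31; F_rep = 39·(-2,1)/5² = (-3.1200,1.5600)
o4: d²=97 > ρ²=31 → inactive
F = F_att + ΣF_rep = (-0.3072,-1.1904)
p' = p + 1/4·F = (-1.0768,1.7024)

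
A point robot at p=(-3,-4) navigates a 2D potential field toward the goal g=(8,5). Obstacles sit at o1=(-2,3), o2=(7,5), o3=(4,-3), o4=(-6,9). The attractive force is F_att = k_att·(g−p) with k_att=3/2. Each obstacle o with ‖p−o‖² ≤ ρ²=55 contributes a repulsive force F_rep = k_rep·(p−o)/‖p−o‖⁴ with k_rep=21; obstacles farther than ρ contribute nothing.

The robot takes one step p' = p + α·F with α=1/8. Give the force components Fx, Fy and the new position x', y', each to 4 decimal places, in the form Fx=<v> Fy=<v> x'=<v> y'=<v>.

Fx=16.4328 Fy=13.4328 x'=-0.9459 y'=-2.3209

F_att = 3/2·(g−p) = 3/2·(11,9) = (16.5000,13.5000)
o1: d²=50 ≤ ρ²=55; F_rep = 21·(-1,-7)/50² = (-0.0084,-0.0588)
o2: d²=181 > ρ²=55 → inactive
o3: d²=50 ≤ ρ²=55; F_rep = 21·(-7,-1)/50² = (-0.0588,-0.0084)
o4: d²=178 > ρ²=55 → inactive
F = F_att + ΣF_rep = (16.4328,13.4328)
p' = p + 1/8·F = (-0.9459,-2.3209)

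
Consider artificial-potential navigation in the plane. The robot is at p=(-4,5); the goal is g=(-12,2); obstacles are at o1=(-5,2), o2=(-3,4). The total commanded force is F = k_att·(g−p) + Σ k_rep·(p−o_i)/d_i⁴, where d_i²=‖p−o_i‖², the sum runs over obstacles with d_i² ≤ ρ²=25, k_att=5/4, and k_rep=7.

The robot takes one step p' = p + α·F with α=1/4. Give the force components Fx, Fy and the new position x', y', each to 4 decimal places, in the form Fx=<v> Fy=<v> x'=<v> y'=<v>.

F_att = 5/4·(g−p) = 5/4·(-8,-3) = (-10.0000,-3.7500)
o1: d²=10 ≤ ρ²=25; F_rep = 7·(1,3)/10² = (0.0700,0.2100)
o2: d²=2 ≤ ρ²=25; F_rep = 7·(-1,1)/2² = (-1.7500,1.7500)
F = F_att + ΣF_rep = (-11.6800,-1.7900)
p' = p + 1/4·F = (-6.9200,4.5525)

Fx=-11.6800 Fy=-1.7900 x'=-6.9200 y'=4.5525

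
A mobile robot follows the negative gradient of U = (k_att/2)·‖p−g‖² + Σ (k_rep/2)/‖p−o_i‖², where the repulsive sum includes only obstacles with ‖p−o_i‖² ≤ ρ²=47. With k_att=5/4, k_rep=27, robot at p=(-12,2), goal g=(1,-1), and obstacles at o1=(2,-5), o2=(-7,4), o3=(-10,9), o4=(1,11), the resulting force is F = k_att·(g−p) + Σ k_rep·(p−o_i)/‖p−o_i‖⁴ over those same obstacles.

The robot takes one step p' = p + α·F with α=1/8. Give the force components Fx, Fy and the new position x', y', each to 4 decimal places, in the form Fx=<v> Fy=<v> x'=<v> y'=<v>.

Fx=16.0895 Fy=-3.8142 x'=-9.9888 y'=1.5232

F_att = 5/4·(g−p) = 5/4·(13,-3) = (16.2500,-3.7500)
o1: d²=245 > ρ²=47 → inactive
o2: d²=29 ≤ ρ²=47; F_rep = 27·(-5,-2)/29² = (-0.1605,-0.0642)
o3: d²=53 > ρ²=47 → inactive
o4: d²=250 > ρ²=47 → inactive
F = F_att + ΣF_rep = (16.0895,-3.8142)
p' = p + 1/8·F = (-9.9888,1.5232)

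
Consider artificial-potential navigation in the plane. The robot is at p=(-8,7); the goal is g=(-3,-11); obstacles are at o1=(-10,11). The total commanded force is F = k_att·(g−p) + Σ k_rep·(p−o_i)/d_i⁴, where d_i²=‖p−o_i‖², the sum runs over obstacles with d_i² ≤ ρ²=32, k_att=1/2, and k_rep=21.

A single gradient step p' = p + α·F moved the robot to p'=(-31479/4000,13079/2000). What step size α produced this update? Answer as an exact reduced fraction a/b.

F_att = 1/2·(g−p) = 1/2·(5,-18) = (2.5000,-9.0000)
o1: d²=20 ≤ ρ²=32; F_rep = 21·(2,-4)/20² = (0.1050,-0.2100)
F = F_att + ΣF_rep = (2.6050,-9.2100)
Δp = p'−p = (0.1303,-0.4605); α = Δx/Fx = (521/4000) / (521/200) = 1/20
check: Δy/Fy = (-921/2000) / (-921/100) = 1/20 ✓

α = 1/20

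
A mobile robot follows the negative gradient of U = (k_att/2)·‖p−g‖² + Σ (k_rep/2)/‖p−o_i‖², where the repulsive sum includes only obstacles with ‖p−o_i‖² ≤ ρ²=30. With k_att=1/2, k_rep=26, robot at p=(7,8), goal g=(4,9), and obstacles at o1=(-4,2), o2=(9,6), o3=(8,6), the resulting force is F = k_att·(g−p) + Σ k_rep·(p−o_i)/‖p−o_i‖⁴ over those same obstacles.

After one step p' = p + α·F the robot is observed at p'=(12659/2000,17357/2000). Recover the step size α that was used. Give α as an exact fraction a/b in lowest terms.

F_att = 1/2·(g−p) = 1/2·(-3,1) = (-1.5000,0.5000)
o1: d²=157 > ρ²=30 → inactive
o2: d²=8 ≤ ρ²=30; F_rep = 26·(-2,2)/8² = (-0.8125,0.8125)
o3: d²=5 ≤ ρ²=30; F_rep = 26·(-1,2)/5² = (-1.0400,2.0800)
F = F_att + ΣF_rep = (-3.3525,3.3925)
Δp = p'−p = (-0.6705,0.6785); α = Δx/Fx = (-1341/2000) / (-1341/400) = 1/5
check: Δy/Fy = (1357/2000) / (1357/400) = 1/5 ✓

α = 1/5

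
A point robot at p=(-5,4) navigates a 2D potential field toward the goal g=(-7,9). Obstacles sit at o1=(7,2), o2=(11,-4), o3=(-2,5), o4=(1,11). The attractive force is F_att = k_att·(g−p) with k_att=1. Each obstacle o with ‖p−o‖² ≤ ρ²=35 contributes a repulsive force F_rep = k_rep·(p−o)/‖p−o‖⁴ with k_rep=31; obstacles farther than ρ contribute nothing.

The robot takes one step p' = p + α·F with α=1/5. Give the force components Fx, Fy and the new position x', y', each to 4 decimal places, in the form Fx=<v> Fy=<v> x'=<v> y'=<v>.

Fx=-2.9300 Fy=4.6900 x'=-5.5860 y'=4.9380

F_att = 1·(g−p) = 1·(-2,5) = (-2.0000,5.0000)
o1: d²=148 > ρ²=35 → inactive
o2: d²=320 > ρ²=35 → inactive
o3: d²=10 ≤ ρ²=35; F_rep = 31·(-3,-1)/10² = (-0.9300,-0.3100)
o4: d²=85 > ρ²=35 → inactive
F = F_att + ΣF_rep = (-2.9300,4.6900)
p' = p + 1/5·F = (-5.5860,4.9380)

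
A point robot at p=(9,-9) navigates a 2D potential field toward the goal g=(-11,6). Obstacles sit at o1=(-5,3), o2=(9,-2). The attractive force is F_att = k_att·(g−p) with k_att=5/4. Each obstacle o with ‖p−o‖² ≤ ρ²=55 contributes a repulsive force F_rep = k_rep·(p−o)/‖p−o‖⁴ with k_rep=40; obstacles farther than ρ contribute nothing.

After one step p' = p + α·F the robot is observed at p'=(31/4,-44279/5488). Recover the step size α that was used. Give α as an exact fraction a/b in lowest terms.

F_att = 5/4·(g−p) = 5/4·(-20,15) = (-25.0000,18.7500)
o1: d²=340 > ρ²=55 → inactive
o2: d²=49 ≤ ρ²=55; F_rep = 40·(0,-7)/49² = (0.0000,-0.1166)
F = F_att + ΣF_rep = (-25.0000,18.6334)
Δp = p'−p = (-1.2500,0.9317); α = Δx/Fx = (-5/4) / (-25) = 1/20
check: Δy/Fy = (5113/5488) / (25565/1372) = 1/20 ✓

α = 1/20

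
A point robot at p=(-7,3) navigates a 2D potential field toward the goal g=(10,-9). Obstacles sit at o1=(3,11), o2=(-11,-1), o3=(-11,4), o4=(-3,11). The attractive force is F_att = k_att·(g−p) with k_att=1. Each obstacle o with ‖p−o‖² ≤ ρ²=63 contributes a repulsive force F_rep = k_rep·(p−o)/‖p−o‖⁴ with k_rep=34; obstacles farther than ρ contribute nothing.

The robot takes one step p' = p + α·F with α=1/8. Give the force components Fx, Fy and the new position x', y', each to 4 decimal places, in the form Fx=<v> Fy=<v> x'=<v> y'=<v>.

F_att = 1·(g−p) = 1·(17,-12) = (17.0000,-12.0000)
o1: d²=164 > ρ²=63 → inactive
o2: d²=32 ≤ ρ²=63; F_rep = 34·(4,4)/32² = (0.1328,0.1328)
o3: d²=17 ≤ ρ²=63; F_rep = 34·(4,-1)/17² = (0.4706,-0.1176)
o4: d²=80 > ρ²=63 → inactive
F = F_att + ΣF_rep = (17.6034,-11.9848)
p' = p + 1/8·F = (-4.7996,1.5019)

Fx=17.6034 Fy=-11.9848 x'=-4.7996 y'=1.5019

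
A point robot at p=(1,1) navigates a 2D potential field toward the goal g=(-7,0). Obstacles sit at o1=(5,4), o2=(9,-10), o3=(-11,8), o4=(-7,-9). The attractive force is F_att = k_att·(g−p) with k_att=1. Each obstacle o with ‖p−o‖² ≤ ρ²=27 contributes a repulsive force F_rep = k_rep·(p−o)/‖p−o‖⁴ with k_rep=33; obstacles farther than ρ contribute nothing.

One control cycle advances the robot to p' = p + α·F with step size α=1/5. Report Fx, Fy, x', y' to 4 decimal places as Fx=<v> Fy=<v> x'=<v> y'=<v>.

F_att = 1·(g−p) = 1·(-8,-1) = (-8.0000,-1.0000)
o1: d²=25 ≤ ρ²=27; F_rep = 33·(-4,-3)/25² = (-0.2112,-0.1584)
o2: d²=185 > ρ²=27 → inactive
o3: d²=193 > ρ²=27 → inactive
o4: d²=164 > ρ²=27 → inactive
F = F_att + ΣF_rep = (-8.2112,-1.1584)
p' = p + 1/5·F = (-0.6422,0.7683)

Fx=-8.2112 Fy=-1.1584 x'=-0.6422 y'=0.7683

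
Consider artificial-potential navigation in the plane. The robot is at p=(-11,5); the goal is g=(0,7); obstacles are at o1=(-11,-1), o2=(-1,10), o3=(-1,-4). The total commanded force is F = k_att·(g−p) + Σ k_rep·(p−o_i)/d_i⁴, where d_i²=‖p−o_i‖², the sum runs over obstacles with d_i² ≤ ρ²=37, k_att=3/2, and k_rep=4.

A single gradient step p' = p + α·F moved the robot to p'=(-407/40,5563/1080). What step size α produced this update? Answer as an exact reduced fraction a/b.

α = 1/20

F_att = 3/2·(g−p) = 3/2·(11,2) = (16.5000,3.0000)
o1: d²=36 ≤ ρ²=37; F_rep = 4·(0,6)/36² = (0.0000,0.0185)
o2: d²=125 > ρ²=37 → inactive
o3: d²=181 > ρ²=37 → inactive
F = F_att + ΣF_rep = (16.5000,3.0185)
Δp = p'−p = (0.8250,0.1509); α = Δx/Fx = (33/40) / (33/2) = 1/20
check: Δy/Fy = (163/1080) / (163/54) = 1/20 ✓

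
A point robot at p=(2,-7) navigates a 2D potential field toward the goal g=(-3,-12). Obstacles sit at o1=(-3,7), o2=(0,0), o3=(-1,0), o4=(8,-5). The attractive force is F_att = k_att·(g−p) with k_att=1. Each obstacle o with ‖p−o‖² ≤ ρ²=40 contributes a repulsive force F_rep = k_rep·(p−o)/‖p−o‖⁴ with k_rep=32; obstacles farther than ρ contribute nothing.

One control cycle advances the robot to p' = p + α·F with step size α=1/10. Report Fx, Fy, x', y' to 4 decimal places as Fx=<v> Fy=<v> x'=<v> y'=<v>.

Fx=-5.1200 Fy=-5.0400 x'=1.4880 y'=-7.5040

F_att = 1·(g−p) = 1·(-5,-5) = (-5.0000,-5.0000)
o1: d²=221 > ρ²=40 → inactive
o2: d²=53 > ρ²=40 → inactive
o3: d²=58 > ρ²=40 → inactive
o4: d²=40 ≤ ρ²=40; F_rep = 32·(-6,-2)/40² = (-0.1200,-0.0400)
F = F_att + ΣF_rep = (-5.1200,-5.0400)
p' = p + 1/10·F = (1.4880,-7.5040)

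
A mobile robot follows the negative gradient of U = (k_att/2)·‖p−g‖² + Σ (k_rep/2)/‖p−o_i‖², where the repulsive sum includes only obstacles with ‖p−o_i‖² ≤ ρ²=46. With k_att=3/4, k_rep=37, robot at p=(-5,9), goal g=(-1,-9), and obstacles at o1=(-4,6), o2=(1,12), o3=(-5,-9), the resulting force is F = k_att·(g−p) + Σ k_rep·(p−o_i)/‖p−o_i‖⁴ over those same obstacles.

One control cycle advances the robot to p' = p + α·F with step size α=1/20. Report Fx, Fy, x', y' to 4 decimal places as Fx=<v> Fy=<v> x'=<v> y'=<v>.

F_att = 3/4·(g−p) = 3/4·(4,-18) = (3.0000,-13.5000)
o1: d²=10 ≤ ρ²=46; F_rep = 37·(-1,3)/10² = (-0.3700,1.1100)
o2: d²=45 ≤ ρ²=46; F_rep = 37·(-6,-3)/45² = (-0.1096,-0.0548)
o3: d²=324 > ρ²=46 → inactive
F = F_att + ΣF_rep = (2.5204,-12.4448)
p' = p + 1/20·F = (-4.8740,8.3778)

Fx=2.5204 Fy=-12.4448 x'=-4.8740 y'=8.3778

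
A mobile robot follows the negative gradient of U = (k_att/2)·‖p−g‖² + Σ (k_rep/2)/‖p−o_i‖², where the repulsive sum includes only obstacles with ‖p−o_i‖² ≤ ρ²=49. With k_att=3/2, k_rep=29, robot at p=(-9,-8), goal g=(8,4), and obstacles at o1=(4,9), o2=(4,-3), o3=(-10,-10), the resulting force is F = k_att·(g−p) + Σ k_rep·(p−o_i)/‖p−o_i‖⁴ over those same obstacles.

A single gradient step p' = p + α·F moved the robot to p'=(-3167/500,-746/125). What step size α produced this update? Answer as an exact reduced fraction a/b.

α = 1/10

F_att = 3/2·(g−p) = 3/2·(17,12) = (25.5000,18.0000)
o1: d²=458 > ρ²=49 → inactive
o2: d²=194 > ρ²=49 → inactive
o3: d²=5 ≤ ρ²=49; F_rep = 29·(1,2)/5² = (1.1600,2.3200)
F = F_att + ΣF_rep = (26.6600,20.3200)
Δp = p'−p = (2.6660,2.0320); α = Δx/Fx = (1333/500) / (1333/50) = 1/10
check: Δy/Fy = (254/125) / (508/25) = 1/10 ✓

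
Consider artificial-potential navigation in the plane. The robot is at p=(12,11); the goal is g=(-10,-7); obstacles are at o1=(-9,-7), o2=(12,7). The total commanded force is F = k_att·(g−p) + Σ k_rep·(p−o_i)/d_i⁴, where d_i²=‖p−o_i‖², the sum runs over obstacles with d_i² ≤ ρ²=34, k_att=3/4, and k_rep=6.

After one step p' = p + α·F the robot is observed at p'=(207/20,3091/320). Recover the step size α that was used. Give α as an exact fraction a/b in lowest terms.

α = 1/10

F_att = 3/4·(g−p) = 3/4·(-22,-18) = (-16.5000,-13.5000)
o1: d²=765 > ρ²=34 → inactive
o2: d²=16 ≤ ρ²=34; F_rep = 6·(0,4)/16² = (0.0000,0.0938)
F = F_att + ΣF_rep = (-16.5000,-13.4062)
Δp = p'−p = (-1.6500,-1.3406); α = Δx/Fx = (-33/20) / (-33/2) = 1/10
check: Δy/Fy = (-429/320) / (-429/32) = 1/10 ✓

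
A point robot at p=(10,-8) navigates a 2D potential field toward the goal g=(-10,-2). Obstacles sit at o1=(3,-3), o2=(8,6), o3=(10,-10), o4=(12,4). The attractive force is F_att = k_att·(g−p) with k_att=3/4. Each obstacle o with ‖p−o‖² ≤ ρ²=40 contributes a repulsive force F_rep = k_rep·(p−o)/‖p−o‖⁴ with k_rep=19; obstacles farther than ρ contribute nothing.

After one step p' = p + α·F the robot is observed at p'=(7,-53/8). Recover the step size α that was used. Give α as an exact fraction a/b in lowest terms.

α = 1/5

F_att = 3/4·(g−p) = 3/4·(-20,6) = (-15.0000,4.5000)
o1: d²=74 > ρ²=40 → inactive
o2: d²=200 > ρ²=40 → inactive
o3: d²=4 ≤ ρ²=40; F_rep = 19·(0,2)/4² = (0.0000,2.3750)
o4: d²=148 > ρ²=40 → inactive
F = F_att + ΣF_rep = (-15.0000,6.8750)
Δp = p'−p = (-3.0000,1.3750); α = Δx/Fx = (-3) / (-15) = 1/5
check: Δy/Fy = (11/8) / (55/8) = 1/5 ✓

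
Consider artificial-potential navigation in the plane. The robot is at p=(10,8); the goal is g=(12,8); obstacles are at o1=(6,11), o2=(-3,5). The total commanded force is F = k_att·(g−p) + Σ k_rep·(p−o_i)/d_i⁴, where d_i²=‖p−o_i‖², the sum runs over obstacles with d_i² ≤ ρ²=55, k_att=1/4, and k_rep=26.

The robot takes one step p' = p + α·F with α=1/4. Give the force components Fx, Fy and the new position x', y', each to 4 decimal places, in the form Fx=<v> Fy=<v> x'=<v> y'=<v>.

F_att = 1/4·(g−p) = 1/4·(2,0) = (0.5000,0.0000)
o1: d²=25 ≤ ρ²=55; F_rep = 26·(4,-3)/25² = (0.1664,-0.1248)
o2: d²=178 > ρ²=55 → inactive
F = F_att + ΣF_rep = (0.6664,-0.1248)
p' = p + 1/4·F = (10.1666,7.9688)

Fx=0.6664 Fy=-0.1248 x'=10.1666 y'=7.9688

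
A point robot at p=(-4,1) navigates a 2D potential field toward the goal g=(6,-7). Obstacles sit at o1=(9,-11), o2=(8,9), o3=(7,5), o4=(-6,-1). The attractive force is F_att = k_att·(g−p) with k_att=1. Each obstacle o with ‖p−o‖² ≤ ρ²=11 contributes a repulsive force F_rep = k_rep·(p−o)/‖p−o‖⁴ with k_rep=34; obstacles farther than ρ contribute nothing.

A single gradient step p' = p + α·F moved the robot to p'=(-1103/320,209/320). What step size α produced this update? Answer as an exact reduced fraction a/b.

α = 1/20

F_att = 1·(g−p) = 1·(10,-8) = (10.0000,-8.0000)
o1: d²=313 > ρ²=11 → inactive
o2: d²=208 > ρ²=11 → inactive
o3: d²=137 > ρ²=11 → inactive
o4: d²=8 ≤ ρ²=11; F_rep = 34·(2,2)/8² = (1.0625,1.0625)
F = F_att + ΣF_rep = (11.0625,-6.9375)
Δp = p'−p = (0.5531,-0.3469); α = Δx/Fx = (177/320) / (177/16) = 1/20
check: Δy/Fy = (-111/320) / (-111/16) = 1/20 ✓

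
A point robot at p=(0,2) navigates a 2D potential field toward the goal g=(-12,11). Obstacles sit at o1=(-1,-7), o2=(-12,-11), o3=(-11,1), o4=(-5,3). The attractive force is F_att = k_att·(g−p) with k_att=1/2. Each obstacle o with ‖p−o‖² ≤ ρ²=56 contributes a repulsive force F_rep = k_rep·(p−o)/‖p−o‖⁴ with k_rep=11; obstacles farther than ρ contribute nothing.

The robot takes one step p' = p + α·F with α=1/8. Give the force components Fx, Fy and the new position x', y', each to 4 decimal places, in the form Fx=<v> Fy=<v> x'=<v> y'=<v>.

Fx=-5.9186 Fy=4.4837 x'=-0.7398 y'=2.5605

F_att = 1/2·(g−p) = 1/2·(-12,9) = (-6.0000,4.5000)
o1: d²=82 > ρ²=56 → inactive
o2: d²=313 > ρ²=56 → inactive
o3: d²=122 > ρ²=56 → inactive
o4: d²=26 ≤ ρ²=56; F_rep = 11·(5,-1)/26² = (0.0814,-0.0163)
F = F_att + ΣF_rep = (-5.9186,4.4837)
p' = p + 1/8·F = (-0.7398,2.5605)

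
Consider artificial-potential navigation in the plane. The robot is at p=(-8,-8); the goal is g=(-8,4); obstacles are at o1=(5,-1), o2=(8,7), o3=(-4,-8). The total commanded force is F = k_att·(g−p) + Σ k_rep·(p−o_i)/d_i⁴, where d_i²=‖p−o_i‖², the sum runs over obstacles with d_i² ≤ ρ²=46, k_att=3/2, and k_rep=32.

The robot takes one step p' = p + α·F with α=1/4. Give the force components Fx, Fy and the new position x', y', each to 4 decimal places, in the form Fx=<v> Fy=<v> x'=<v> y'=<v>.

Fx=-0.5000 Fy=18.0000 x'=-8.1250 y'=-3.5000

F_att = 3/2·(g−p) = 3/2·(0,12) = (0.0000,18.0000)
o1: d²=218 > ρ²=46 → inactive
o2: d²=481 > ρ²=46 → inactive
o3: d²=16 ≤ ρ²=46; F_rep = 32·(-4,0)/16² = (-0.5000,0.0000)
F = F_att + ΣF_rep = (-0.5000,18.0000)
p' = p + 1/4·F = (-8.1250,-3.5000)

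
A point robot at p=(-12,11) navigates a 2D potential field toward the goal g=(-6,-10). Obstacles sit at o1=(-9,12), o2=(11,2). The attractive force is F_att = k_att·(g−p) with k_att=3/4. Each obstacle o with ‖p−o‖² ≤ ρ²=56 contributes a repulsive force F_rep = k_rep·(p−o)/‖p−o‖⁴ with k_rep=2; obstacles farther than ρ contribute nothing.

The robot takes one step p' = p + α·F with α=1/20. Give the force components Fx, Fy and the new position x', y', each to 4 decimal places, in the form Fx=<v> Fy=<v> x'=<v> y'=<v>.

Fx=4.4400 Fy=-15.7700 x'=-11.7780 y'=10.2115

F_att = 3/4·(g−p) = 3/4·(6,-21) = (4.5000,-15.7500)
o1: d²=10 ≤ ρ²=56; F_rep = 2·(-3,-1)/10² = (-0.0600,-0.0200)
o2: d²=610 > ρ²=56 → inactive
F = F_att + ΣF_rep = (4.4400,-15.7700)
p' = p + 1/20·F = (-11.7780,10.2115)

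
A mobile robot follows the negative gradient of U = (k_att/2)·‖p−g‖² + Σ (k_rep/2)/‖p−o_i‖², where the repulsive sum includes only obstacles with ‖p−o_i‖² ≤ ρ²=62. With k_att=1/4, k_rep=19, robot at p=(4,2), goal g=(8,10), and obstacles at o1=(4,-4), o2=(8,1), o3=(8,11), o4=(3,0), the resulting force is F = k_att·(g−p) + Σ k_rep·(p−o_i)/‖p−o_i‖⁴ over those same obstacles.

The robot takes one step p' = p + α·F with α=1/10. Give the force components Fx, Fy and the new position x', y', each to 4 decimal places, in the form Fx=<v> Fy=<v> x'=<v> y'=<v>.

Fx=1.4970 Fy=3.6737 x'=4.1497 y'=2.3674

F_att = 1/4·(g−p) = 1/4·(4,8) = (1.0000,2.0000)
o1: d²=36 ≤ ρ²=62; F_rep = 19·(0,6)/36² = (0.0000,0.0880)
o2: d²=17 ≤ ρ²=62; F_rep = 19·(-4,1)/17² = (-0.2630,0.0657)
o3: d²=97 > ρ²=62 → inactive
o4: d²=5 ≤ ρ²=62; F_rep = 19·(1,2)/5² = (0.7600,1.5200)
F = F_att + ΣF_rep = (1.4970,3.6737)
p' = p + 1/10·F = (4.1497,2.3674)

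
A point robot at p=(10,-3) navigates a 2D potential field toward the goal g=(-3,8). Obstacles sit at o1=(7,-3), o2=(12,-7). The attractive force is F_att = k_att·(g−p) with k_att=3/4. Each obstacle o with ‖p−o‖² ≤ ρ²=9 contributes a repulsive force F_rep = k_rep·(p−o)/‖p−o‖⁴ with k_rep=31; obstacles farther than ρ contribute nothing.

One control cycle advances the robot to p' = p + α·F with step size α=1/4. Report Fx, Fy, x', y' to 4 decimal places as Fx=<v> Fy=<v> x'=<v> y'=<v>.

Fx=-8.6019 Fy=8.2500 x'=7.8495 y'=-0.9375

F_att = 3/4·(g−p) = 3/4·(-13,11) = (-9.7500,8.2500)
o1: d²=9 ≤ ρ²=9; F_rep = 31·(3,0)/9² = (1.1481,0.0000)
o2: d²=20 > ρ²=9 → inactive
F = F_att + ΣF_rep = (-8.6019,8.2500)
p' = p + 1/4·F = (7.8495,-0.9375)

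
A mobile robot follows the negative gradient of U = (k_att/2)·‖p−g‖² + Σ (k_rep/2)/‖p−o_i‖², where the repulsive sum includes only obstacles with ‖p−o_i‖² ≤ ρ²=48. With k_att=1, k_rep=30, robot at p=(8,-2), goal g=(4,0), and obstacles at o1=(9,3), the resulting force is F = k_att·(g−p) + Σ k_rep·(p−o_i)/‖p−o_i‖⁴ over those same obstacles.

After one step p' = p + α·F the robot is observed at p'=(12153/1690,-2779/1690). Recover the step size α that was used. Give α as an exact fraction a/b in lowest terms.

α = 1/5

F_att = 1·(g−p) = 1·(-4,2) = (-4.0000,2.0000)
o1: d²=26 ≤ ρ²=48; F_rep = 30·(-1,-5)/26² = (-0.0444,-0.2219)
F = F_att + ΣF_rep = (-4.0444,1.7781)
Δp = p'−p = (-0.8089,0.3556); α = Δx/Fx = (-1367/1690) / (-1367/338) = 1/5
check: Δy/Fy = (601/1690) / (601/338) = 1/5 ✓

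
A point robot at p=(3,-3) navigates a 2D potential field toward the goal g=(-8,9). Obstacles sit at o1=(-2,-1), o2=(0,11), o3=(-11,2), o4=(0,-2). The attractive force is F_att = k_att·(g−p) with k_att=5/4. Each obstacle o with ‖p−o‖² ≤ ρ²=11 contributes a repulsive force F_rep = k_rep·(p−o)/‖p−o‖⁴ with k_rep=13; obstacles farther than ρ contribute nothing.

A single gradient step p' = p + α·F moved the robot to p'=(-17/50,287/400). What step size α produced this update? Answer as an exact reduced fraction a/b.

F_att = 5/4·(g−p) = 5/4·(-11,12) = (-13.7500,15.0000)
o1: d²=29 > ρ²=11 → inactive
o2: d²=205 > ρ²=11 → inactive
o3: d²=221 > ρ²=11 → inactive
o4: d²=10 ≤ ρ²=11; F_rep = 13·(3,-1)/10² = (0.3900,-0.1300)
F = F_att + ΣF_rep = (-13.3600,14.8700)
Δp = p'−p = (-3.3400,3.7175); α = Δx/Fx = (-167/50) / (-334/25) = 1/4
check: Δy/Fy = (1487/400) / (1487/100) = 1/4 ✓

α = 1/4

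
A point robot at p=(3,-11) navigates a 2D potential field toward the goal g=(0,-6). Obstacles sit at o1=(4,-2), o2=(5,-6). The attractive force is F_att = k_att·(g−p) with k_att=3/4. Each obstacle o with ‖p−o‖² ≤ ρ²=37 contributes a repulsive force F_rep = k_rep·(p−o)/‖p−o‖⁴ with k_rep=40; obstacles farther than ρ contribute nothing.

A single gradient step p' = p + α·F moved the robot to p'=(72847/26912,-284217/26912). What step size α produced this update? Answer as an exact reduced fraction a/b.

F_att = 3/4·(g−p) = 3/4·(-3,5) = (-2.2500,3.7500)
o1: d²=82 > ρ²=37 → inactive
o2: d²=29 ≤ ρ²=37; F_rep = 40·(-2,-5)/29² = (-0.0951,-0.2378)
F = F_att + ΣF_rep = (-2.3451,3.5122)
Δp = p'−p = (-0.2931,0.4390); α = Δx/Fx = (-7889/26912) / (-7889/3364) = 1/8
check: Δy/Fy = (11815/26912) / (11815/3364) = 1/8 ✓

α = 1/8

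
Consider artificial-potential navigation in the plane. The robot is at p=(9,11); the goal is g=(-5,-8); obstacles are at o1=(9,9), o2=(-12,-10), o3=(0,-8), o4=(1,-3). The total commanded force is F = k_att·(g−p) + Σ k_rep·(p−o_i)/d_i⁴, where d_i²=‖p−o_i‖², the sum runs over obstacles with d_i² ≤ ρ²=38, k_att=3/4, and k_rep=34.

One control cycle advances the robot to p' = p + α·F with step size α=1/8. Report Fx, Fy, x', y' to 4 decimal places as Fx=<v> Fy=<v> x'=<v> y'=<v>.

Fx=-10.5000 Fy=-10.0000 x'=7.6875 y'=9.7500

F_att = 3/4·(g−p) = 3/4·(-14,-19) = (-10.5000,-14.2500)
o1: d²=4 ≤ ρ²=38; F_rep = 34·(0,2)/4² = (0.0000,4.2500)
o2: d²=882 > ρ²=38 → inactive
o3: d²=442 > ρ²=38 → inactive
o4: d²=260 > ρ²=38 → inactive
F = F_att + ΣF_rep = (-10.5000,-10.0000)
p' = p + 1/8·F = (7.6875,9.7500)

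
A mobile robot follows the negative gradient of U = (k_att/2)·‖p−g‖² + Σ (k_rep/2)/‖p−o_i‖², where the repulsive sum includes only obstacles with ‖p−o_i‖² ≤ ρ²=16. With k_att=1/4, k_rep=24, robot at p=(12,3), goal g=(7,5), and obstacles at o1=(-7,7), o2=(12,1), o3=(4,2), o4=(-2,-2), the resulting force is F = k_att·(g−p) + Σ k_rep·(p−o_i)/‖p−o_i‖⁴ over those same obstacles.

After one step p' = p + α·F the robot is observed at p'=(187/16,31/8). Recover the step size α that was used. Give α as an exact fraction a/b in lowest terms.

F_att = 1/4·(g−p) = 1/4·(-5,2) = (-1.2500,0.5000)
o1: d²=377 > ρ²=16 → inactive
o2: d²=4 ≤ ρ²=16; F_rep = 24·(0,2)/4² = (0.0000,3.0000)
o3: d²=65 > ρ²=16 → inactive
o4: d²=221 > ρ²=16 → inactive
F = F_att + ΣF_rep = (-1.2500,3.5000)
Δp = p'−p = (-0.3125,0.8750); α = Δx/Fx = (-5/16) / (-5/4) = 1/4
check: Δy/Fy = (7/8) / (7/2) = 1/4 ✓

α = 1/4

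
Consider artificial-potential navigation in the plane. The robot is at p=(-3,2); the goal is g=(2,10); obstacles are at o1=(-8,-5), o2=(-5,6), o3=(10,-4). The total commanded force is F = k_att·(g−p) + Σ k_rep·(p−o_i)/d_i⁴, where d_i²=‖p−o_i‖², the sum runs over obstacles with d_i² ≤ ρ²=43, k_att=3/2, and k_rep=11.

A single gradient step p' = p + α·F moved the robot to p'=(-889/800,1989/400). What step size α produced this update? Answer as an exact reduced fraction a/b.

F_att = 3/2·(g−p) = 3/2·(5,8) = (7.5000,12.0000)
o1: d²=74 > ρ²=43 → inactive
o2: d²=20 ≤ ρ²=43; F_rep = 11·(2,-4)/20² = (0.0550,-0.1100)
o3: d²=205 > ρ²=43 → inactive
F = F_att + ΣF_rep = (7.5550,11.8900)
Δp = p'−p = (1.8887,2.9725); α = Δx/Fx = (1511/800) / (1511/200) = 1/4
check: Δy/Fy = (1189/400) / (1189/100) = 1/4 ✓

α = 1/4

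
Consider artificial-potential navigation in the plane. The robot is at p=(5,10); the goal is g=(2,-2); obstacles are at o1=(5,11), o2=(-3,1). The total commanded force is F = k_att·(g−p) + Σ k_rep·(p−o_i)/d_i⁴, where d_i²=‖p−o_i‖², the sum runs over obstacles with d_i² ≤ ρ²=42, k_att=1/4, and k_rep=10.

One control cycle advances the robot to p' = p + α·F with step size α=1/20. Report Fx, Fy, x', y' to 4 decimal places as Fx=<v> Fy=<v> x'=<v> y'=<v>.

F_att = 1/4·(g−p) = 1/4·(-3,-12) = (-0.7500,-3.0000)
o1: d²=1 ≤ ρ²=42; F_rep = 10·(0,-1)/1² = (0.0000,-10.0000)
o2: d²=145 > ρ²=42 → inactive
F = F_att + ΣF_rep = (-0.7500,-13.0000)
p' = p + 1/20·F = (4.9625,9.3500)

Fx=-0.7500 Fy=-13.0000 x'=4.9625 y'=9.3500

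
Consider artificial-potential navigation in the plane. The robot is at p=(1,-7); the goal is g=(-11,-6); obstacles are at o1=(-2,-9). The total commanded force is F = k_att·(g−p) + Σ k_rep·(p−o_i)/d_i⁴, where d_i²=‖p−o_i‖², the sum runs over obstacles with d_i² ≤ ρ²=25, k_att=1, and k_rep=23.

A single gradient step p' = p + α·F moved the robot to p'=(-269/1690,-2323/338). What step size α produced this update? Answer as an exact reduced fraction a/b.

F_att = 1·(g−p) = 1·(-12,1) = (-12.0000,1.0000)
o1: d²=13 ≤ ρ²=25; F_rep = 23·(3,2)/13² = (0.4083,0.2722)
F = F_att + ΣF_rep = (-11.5917,1.2722)
Δp = p'−p = (-1.1592,0.1272); α = Δx/Fx = (-1959/1690) / (-1959/169) = 1/10
check: Δy/Fy = (43/338) / (215/169) = 1/10 ✓

α = 1/10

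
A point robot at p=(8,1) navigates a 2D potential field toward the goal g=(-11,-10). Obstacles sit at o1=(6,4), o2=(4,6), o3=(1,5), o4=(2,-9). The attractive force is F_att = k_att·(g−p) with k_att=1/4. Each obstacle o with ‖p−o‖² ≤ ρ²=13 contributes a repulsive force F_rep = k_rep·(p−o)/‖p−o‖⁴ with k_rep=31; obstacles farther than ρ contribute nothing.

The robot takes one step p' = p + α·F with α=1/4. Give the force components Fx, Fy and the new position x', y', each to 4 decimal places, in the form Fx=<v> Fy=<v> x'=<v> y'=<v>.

Fx=-4.3831 Fy=-3.3003 x'=6.9042 y'=0.1749

F_att = 1/4·(g−p) = 1/4·(-19,-11) = (-4.7500,-2.7500)
o1: d²=13 ≤ ρ²=13; F_rep = 31·(2,-3)/13² = (0.3669,-0.5503)
o2: d²=41 > ρ²=13 → inactive
o3: d²=65 > ρ²=13 → inactive
o4: d²=136 > ρ²=13 → inactive
F = F_att + ΣF_rep = (-4.3831,-3.3003)
p' = p + 1/4·F = (6.9042,0.1749)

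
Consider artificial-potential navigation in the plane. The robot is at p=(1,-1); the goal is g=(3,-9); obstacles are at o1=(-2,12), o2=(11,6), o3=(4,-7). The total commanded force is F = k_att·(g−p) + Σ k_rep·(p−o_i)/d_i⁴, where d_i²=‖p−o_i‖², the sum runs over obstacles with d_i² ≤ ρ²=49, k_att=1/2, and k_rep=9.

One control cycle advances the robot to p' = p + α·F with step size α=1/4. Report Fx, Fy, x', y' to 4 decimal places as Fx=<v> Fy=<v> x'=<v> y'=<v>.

F_att = 1/2·(g−p) = 1/2·(2,-8) = (1.0000,-4.0000)
o1: d²=178 > ρ²=49 → inactive
o2: d²=149 > ρ²=49 → inactive
o3: d²=45 ≤ ρ²=49; F_rep = 9·(-3,6)/45² = (-0.0133,0.0267)
F = F_att + ΣF_rep = (0.9867,-3.9733)
p' = p + 1/4·F = (1.2467,-1.9933)

Fx=0.9867 Fy=-3.9733 x'=1.2467 y'=-1.9933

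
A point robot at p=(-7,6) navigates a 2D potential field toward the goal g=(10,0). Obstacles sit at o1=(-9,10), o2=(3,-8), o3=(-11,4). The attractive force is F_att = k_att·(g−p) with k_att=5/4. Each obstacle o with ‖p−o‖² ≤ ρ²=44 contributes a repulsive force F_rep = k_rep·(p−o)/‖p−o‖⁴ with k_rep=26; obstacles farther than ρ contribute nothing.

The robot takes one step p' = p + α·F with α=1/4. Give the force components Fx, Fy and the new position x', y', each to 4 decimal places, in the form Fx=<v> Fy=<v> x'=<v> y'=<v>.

Fx=21.6400 Fy=-7.6300 x'=-1.5900 y'=4.0925

F_att = 5/4·(g−p) = 5/4·(17,-6) = (21.2500,-7.5000)
o1: d²=20 ≤ ρ²=44; F_rep = 26·(2,-4)/20² = (0.1300,-0.2600)
o2: d²=296 > ρ²=44 → inactive
o3: d²=20 ≤ ρ²=44; F_rep = 26·(4,2)/20² = (0.2600,0.1300)
F = F_att + ΣF_rep = (21.6400,-7.6300)
p' = p + 1/4·F = (-1.5900,4.0925)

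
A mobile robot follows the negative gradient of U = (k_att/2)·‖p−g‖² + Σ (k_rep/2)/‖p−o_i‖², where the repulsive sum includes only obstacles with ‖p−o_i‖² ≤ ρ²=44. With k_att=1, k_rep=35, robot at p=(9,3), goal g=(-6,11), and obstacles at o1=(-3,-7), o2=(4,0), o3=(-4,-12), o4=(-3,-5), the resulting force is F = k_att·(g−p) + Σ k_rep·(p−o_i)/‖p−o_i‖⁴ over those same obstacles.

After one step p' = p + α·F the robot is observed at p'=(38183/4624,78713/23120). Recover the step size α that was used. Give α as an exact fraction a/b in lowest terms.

F_att = 1·(g−p) = 1·(-15,8) = (-15.0000,8.0000)
o1: d²=244 > ρ²=44 → inactive
o2: d²=34 ≤ ρ²=44; F_rep = 35·(5,3)/34² = (0.1514,0.0908)
o3: d²=394 > ρ²=44 → inactive
o4: d²=208 > ρ²=44 → inactive
F = F_att + ΣF_rep = (-14.8486,8.0908)
Δp = p'−p = (-0.7424,0.4045); α = Δx/Fx = (-3433/4624) / (-17165/1156) = 1/20
check: Δy/Fy = (9353/23120) / (9353/1156) = 1/20 ✓

α = 1/20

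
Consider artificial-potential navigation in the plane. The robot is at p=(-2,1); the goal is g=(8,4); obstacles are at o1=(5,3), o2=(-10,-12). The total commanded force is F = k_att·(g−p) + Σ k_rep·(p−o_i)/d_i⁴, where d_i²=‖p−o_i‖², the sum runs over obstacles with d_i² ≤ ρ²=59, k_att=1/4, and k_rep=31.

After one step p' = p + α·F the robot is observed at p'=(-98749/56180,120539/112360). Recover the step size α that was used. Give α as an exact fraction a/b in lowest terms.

F_att = 1/4·(g−p) = 1/4·(10,3) = (2.5000,0.7500)
o1: d²=53 ≤ ρ²=59; F_rep = 31·(-7,-2)/53² = (-0.0773,-0.0221)
o2: d²=233 > ρ²=59 → inactive
F = F_att + ΣF_rep = (2.4227,0.7279)
Δp = p'−p = (0.2423,0.0728); α = Δx/Fx = (13611/56180) / (13611/5618) = 1/10
check: Δy/Fy = (8179/112360) / (8179/11236) = 1/10 ✓

α = 1/10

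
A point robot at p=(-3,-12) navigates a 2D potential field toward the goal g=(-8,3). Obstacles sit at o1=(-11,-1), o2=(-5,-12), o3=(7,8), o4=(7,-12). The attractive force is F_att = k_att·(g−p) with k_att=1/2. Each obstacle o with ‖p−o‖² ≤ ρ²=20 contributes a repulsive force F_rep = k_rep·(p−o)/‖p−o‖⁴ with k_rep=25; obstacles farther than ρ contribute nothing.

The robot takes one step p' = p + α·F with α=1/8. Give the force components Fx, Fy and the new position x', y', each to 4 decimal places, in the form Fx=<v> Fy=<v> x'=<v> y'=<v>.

F_att = 1/2·(g−p) = 1/2·(-5,15) = (-2.5000,7.5000)
o1: d²=185 > ρ²=20 → inactive
o2: d²=4 ≤ ρ²=20; F_rep = 25·(2,0)/4² = (3.1250,0.0000)
o3: d²=500 > ρ²=20 → inactive
o4: d²=100 > ρ²=20 → inactive
F = F_att + ΣF_rep = (0.6250,7.5000)
p' = p + 1/8·F = (-2.9219,-11.0625)

Fx=0.6250 Fy=7.5000 x'=-2.9219 y'=-11.0625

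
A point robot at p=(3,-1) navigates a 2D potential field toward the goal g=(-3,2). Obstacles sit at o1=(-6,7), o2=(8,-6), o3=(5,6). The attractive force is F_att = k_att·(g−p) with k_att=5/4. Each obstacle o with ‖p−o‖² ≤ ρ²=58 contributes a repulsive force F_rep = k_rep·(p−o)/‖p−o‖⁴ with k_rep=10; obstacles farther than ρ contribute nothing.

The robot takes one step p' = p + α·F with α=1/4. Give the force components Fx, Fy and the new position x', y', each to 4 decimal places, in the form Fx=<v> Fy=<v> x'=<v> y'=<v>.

F_att = 5/4·(g−p) = 5/4·(-6,3) = (-7.5000,3.7500)
o1: d²=145 > ρ²=58 → inactive
o2: d²=50 ≤ ρ²=58; F_rep = 10·(-5,5)/50² = (-0.0200,0.0200)
o3: d²=53 ≤ ρ²=58; F_rep = 10·(-2,-7)/53² = (-0.0071,-0.0249)
F = F_att + ΣF_rep = (-7.5271,3.7451)
p' = p + 1/4·F = (1.1182,-0.0637)

Fx=-7.5271 Fy=3.7451 x'=1.1182 y'=-0.0637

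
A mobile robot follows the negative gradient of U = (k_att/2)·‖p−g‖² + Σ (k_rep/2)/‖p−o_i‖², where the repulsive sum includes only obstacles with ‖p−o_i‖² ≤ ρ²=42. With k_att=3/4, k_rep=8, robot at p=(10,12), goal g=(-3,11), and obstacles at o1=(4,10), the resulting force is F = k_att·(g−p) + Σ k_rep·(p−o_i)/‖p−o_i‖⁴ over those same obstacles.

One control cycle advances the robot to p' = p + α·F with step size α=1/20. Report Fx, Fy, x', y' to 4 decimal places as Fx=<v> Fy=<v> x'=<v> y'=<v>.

Fx=-9.7200 Fy=-0.7400 x'=9.5140 y'=11.9630

F_att = 3/4·(g−p) = 3/4·(-13,-1) = (-9.7500,-0.7500)
o1: d²=40 ≤ ρ²=42; F_rep = 8·(6,2)/40² = (0.0300,0.0100)
F = F_att + ΣF_rep = (-9.7200,-0.7400)
p' = p + 1/20·F = (9.5140,11.9630)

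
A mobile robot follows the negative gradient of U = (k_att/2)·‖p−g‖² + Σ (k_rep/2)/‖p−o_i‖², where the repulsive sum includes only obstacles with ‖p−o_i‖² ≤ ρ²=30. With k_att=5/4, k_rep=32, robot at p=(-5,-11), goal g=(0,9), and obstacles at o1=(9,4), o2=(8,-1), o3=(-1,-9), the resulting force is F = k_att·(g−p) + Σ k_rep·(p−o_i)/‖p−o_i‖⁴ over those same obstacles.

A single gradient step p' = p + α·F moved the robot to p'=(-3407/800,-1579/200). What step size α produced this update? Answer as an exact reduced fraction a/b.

F_att = 5/4·(g−p) = 5/4·(5,20) = (6.2500,25.0000)
o1: d²=421 > ρ²=30 → inactive
o2: d²=269 > ρ²=30 → inactive
o3: d²=20 ≤ ρ²=30; F_rep = 32·(-4,-2)/20² = (-0.3200,-0.1600)
F = F_att + ΣF_rep = (5.9300,24.8400)
Δp = p'−p = (0.7412,3.1050); α = Δx/Fx = (593/800) / (593/100) = 1/8
check: Δy/Fy = (621/200) / (621/25) = 1/8 ✓

α = 1/8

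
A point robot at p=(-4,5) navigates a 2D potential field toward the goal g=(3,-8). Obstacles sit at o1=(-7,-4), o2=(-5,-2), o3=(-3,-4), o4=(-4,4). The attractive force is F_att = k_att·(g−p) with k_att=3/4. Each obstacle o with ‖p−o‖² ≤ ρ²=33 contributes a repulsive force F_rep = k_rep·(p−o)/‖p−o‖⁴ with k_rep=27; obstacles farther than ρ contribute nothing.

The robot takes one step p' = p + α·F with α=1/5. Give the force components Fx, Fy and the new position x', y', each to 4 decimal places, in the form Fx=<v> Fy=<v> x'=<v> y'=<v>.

F_att = 3/4·(g−p) = 3/4·(7,-13) = (5.2500,-9.7500)
o1: d²=90 > ρ²=33 → inactive
o2: d²=50 > ρ²=33 → inactive
o3: d²=82 > ρ²=33 → inactive
o4: d²=1 ≤ ρ²=33; F_rep = 27·(0,1)/1² = (0.0000,27.0000)
F = F_att + ΣF_rep = (5.2500,17.2500)
p' = p + 1/5·F = (-2.9500,8.4500)

Fx=5.2500 Fy=17.2500 x'=-2.9500 y'=8.4500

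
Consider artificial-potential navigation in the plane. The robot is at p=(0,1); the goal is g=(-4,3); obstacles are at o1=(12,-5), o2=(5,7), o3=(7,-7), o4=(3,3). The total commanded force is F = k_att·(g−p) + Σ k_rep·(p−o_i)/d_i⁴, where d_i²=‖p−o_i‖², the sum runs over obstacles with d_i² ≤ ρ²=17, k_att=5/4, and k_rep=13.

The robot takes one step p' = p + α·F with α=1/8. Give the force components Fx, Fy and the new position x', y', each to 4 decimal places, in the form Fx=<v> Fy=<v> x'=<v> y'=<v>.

F_att = 5/4·(g−p) = 5/4·(-4,2) = (-5.0000,2.5000)
o1: d²=180 > ρ²=17 → inactive
o2: d²=61 > ρ²=17 → inactive
o3: d²=113 > ρ²=17 → inactive
o4: d²=13 ≤ ρ²=17; F_rep = 13·(-3,-2)/13² = (-0.2308,-0.1538)
F = F_att + ΣF_rep = (-5.2308,2.3462)
p' = p + 1/8·F = (-0.6538,1.2933)

Fx=-5.2308 Fy=2.3462 x'=-0.6538 y'=1.2933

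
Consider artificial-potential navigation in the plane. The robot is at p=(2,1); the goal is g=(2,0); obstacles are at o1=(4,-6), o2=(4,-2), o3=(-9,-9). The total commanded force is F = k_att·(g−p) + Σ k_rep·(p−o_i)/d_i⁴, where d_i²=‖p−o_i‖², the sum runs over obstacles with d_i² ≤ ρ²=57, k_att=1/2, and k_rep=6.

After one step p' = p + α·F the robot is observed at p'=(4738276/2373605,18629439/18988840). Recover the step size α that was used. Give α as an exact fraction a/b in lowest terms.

α = 1/20

F_att = 1/2·(g−p) = 1/2·(0,-1) = (0.0000,-0.5000)
o1: d²=53 ≤ ρ²=57; F_rep = 6·(-2,7)/53² = (-0.0043,0.0150)
o2: d²=13 ≤ ρ²=57; F_rep = 6·(-2,3)/13² = (-0.0710,0.1065)
o3: d²=221 > ρ²=57 → inactive
F = F_att + ΣF_rep = (-0.0753,-0.3785)
Δp = p'−p = (-0.0038,-0.0189); α = Δx/Fx = (-8934/2373605) / (-35736/474721) = 1/20
check: Δy/Fy = (-359401/18988840) / (-359401/949442) = 1/20 ✓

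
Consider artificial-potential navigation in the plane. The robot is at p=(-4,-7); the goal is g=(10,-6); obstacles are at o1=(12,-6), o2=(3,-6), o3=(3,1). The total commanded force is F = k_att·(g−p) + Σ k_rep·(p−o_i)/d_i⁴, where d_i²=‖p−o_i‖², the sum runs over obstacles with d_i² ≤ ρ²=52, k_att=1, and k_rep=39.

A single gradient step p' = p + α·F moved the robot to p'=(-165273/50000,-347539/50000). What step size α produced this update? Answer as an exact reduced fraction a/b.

F_att = 1·(g−p) = 1·(14,1) = (14.0000,1.0000)
o1: d²=257 > ρ²=52 → inactive
o2: d²=50 ≤ ρ²=52; F_rep = 39·(-7,-1)/50² = (-0.1092,-0.0156)
o3: d²=113 > ρ²=52 → inactive
F = F_att + ΣF_rep = (13.8908,0.9844)
Δp = p'−p = (0.6945,0.0492); α = Δx/Fx = (34727/50000) / (34727/2500) = 1/20
check: Δy/Fy = (2461/50000) / (2461/2500) = 1/20 ✓

α = 1/20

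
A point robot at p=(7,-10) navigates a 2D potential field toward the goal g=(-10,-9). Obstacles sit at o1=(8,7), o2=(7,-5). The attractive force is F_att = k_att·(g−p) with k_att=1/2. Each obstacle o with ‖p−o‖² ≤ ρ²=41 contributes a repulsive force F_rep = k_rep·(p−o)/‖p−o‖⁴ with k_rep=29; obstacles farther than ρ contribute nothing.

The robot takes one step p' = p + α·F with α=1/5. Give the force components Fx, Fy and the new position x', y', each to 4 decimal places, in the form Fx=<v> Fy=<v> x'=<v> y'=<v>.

F_att = 1/2·(g−p) = 1/2·(-17,1) = (-8.5000,0.5000)
o1: d²=290 > ρ²=41 → inactive
o2: d²=25 ≤ ρ²=41; F_rep = 29·(0,-5)/25² = (0.0000,-0.2320)
F = F_att + ΣF_rep = (-8.5000,0.2680)
p' = p + 1/5·F = (5.3000,-9.9464)

Fx=-8.5000 Fy=0.2680 x'=5.3000 y'=-9.9464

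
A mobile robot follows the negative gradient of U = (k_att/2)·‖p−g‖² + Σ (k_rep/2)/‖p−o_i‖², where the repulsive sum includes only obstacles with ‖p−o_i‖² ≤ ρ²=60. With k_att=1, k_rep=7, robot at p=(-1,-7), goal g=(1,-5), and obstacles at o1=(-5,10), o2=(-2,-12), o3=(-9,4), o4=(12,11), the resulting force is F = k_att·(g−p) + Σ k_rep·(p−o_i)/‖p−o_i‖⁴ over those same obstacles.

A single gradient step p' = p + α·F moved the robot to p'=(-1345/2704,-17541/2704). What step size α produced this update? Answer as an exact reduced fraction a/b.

F_att = 1·(g−p) = 1·(2,2) = (2.0000,2.0000)
o1: d²=305 > ρ²=60 → inactive
o2: d²=26 ≤ ρ²=60; F_rep = 7·(1,5)/26² = (0.0104,0.0518)
o3: d²=185 > ρ²=60 → inactive
o4: d²=493 > ρ²=60 → inactive
F = F_att + ΣF_rep = (2.0104,2.0518)
Δp = p'−p = (0.5026,0.5129); α = Δx/Fx = (1359/2704) / (1359/676) = 1/4
check: Δy/Fy = (1387/2704) / (1387/676) = 1/4 ✓

α = 1/4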